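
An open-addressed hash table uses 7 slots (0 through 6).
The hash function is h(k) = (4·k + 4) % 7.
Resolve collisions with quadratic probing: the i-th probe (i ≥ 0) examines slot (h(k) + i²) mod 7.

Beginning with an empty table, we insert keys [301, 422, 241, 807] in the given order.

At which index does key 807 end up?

6

Insert 301: h=4, slot 4 empty -> index 4.
Insert 422: h=5, slot 5 empty -> index 5.
Insert 241: h=2, slot 2 empty -> index 2.
Insert 807: h=5, slot 5 occupied -> index 6.
Table: [_, _, 241, _, 301, 422, 807]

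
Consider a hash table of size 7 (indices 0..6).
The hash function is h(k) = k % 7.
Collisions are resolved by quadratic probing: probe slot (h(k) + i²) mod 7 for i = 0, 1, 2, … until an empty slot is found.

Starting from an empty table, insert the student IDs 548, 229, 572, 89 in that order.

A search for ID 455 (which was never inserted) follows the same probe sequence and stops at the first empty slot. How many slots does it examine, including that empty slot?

2

Insert 548: h=2, slot 2 empty → index 2.
Insert 229: h=5, slot 5 empty → index 5.
Insert 572: h=5, slot 5 occupied → index 6.
Insert 89: h=5, slots 5,6,2 occupied → index 0.
Table: [89, —, 548, —, —, 229, 572]
Lookup 455: h=0, probe 0,1 → slot 1 empty, not found.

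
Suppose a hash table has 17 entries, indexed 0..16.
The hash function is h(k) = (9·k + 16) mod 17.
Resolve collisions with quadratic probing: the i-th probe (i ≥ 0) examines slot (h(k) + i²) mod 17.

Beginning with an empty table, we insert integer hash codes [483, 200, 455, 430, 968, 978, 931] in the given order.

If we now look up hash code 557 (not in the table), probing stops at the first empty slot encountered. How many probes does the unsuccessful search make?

4

483 hashes to 11; slot 11 is free -> place at 11.
200 hashes to 14; slot 14 is free -> place at 14.
455 hashes to 14; 14 taken -> place at 15.
430 hashes to 10; slot 10 is free -> place at 10.
968 hashes to 7; slot 7 is free -> place at 7.
978 hashes to 12; slot 12 is free -> place at 12.
931 hashes to 14; 14,15 taken -> place at 1.
Table: [∅, 931, ∅, ∅, ∅, ∅, ∅, 968, ∅, ∅, 430, 483, 978, ∅, 200, 455, ∅]
Lookup 557: h=14, probe 14,15,1,6 → slot 6 empty, not found.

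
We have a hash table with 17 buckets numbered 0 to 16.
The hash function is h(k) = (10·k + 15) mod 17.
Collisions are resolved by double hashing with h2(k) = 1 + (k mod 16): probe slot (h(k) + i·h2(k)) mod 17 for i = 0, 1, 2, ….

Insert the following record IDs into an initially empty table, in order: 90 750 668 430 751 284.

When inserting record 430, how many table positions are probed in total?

90 hashes to 14; slot 14 is free → place at 14.
750 hashes to 1; slot 1 is free → place at 1.
668 hashes to 14, h2=13; 14 taken → place at 10.
430 hashes to 14, h2=15; 14 taken → place at 12.
751 hashes to 11; slot 11 is free → place at 11.
284 hashes to 16; slot 16 is free → place at 16.
Table: [., 750, ., ., ., ., ., ., ., ., 668, 751, 430, ., 90, ., 284]

2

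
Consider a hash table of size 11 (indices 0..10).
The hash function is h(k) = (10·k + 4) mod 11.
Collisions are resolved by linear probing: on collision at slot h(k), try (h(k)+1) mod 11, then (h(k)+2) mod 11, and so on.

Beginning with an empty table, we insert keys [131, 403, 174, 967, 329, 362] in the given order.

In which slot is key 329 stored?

131: h=5 -> slot 5
403: h=8 -> slot 8
174: h=6 -> slot 6
967: h=5, probe 5,6,7 -> slot 7
329: h=5, probe 5,6,7,8,9 -> slot 9
362: h=5, probe 5,6,7,8,9,10 -> slot 10
Table: [-, -, -, -, -, 131, 174, 967, 403, 329, 362]

9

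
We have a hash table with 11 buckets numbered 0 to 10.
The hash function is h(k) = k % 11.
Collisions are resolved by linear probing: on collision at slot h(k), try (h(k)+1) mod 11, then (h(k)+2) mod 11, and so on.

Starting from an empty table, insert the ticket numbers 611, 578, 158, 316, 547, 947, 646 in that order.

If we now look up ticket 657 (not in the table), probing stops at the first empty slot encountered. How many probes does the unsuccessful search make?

611 hashes to 6; slot 6 is free -> place at 6.
578 hashes to 6; 6 taken -> place at 7.
158 hashes to 4; slot 4 is free -> place at 4.
316 hashes to 8; slot 8 is free -> place at 8.
547 hashes to 8; 8 taken -> place at 9.
947 hashes to 1; slot 1 is free -> place at 1.
646 hashes to 8; 8,9 taken -> place at 10.
Table: [., 947, ., ., 158, ., 611, 578, 316, 547, 646]
Lookup 657: h=8, probe 8,9,10,0 → slot 0 empty, not found.

4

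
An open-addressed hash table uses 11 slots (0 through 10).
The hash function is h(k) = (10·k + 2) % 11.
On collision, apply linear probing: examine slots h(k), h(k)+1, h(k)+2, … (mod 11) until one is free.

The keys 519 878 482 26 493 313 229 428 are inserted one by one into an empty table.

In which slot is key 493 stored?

6

519 hashes to 0; slot 0 is free -> place at 0.
878 hashes to 4; slot 4 is free -> place at 4.
482 hashes to 4; 4 taken -> place at 5.
26 hashes to 9; slot 9 is free -> place at 9.
493 hashes to 4; 4,5 taken -> place at 6.
313 hashes to 8; slot 8 is free -> place at 8.
229 hashes to 4; 4,5,6 taken -> place at 7.
428 hashes to 3; slot 3 is free -> place at 3.
Table: [519, ∅, ∅, 428, 878, 482, 493, 229, 313, 26, ∅]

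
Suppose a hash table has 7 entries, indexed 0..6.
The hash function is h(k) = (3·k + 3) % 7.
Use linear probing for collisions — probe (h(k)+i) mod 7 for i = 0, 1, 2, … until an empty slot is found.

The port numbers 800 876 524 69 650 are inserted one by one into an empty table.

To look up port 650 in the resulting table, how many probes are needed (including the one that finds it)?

4

800: h=2 => slot 2
876: h=6 => slot 6
524: h=0 => slot 0
69: h=0, probe 0,1 => slot 1
650: h=0, probe 0,1,2,3 => slot 3
Table: [524, 69, 800, 650, -, -, 876]
Lookup 650: h=0, probe 0,1,2,3 → found at 3.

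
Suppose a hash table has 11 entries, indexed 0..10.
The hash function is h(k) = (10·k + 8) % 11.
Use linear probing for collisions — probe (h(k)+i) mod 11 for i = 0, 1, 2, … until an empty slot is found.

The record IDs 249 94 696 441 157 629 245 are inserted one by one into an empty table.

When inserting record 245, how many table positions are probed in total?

Insert 249: h=1, slot 1 empty -> index 1.
Insert 94: h=2, slot 2 empty -> index 2.
Insert 696: h=5, slot 5 empty -> index 5.
Insert 441: h=7, slot 7 empty -> index 7.
Insert 157: h=5, slot 5 occupied -> index 6.
Insert 629: h=6, slots 6,7 occupied -> index 8.
Insert 245: h=5, slots 5,6,7,8 occupied -> index 9.
Table: [-, 249, 94, -, -, 696, 157, 441, 629, 245, -]

5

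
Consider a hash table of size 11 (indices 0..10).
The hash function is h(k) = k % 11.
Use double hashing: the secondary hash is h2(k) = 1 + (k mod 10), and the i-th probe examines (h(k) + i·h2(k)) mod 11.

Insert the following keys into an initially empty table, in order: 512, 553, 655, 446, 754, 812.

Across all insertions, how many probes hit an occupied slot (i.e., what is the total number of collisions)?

512 hashes to 6; slot 6 is free → place at 6.
553 hashes to 3; slot 3 is free → place at 3.
655 hashes to 6, h2=6; 6 taken → place at 1.
446 hashes to 6, h2=7; 6 taken → place at 2.
754 hashes to 6, h2=5; 6 taken → place at 0.
812 hashes to 9; slot 9 is free → place at 9.
Table: [754, 655, 446, 553, _, _, 512, _, _, 812, _]

3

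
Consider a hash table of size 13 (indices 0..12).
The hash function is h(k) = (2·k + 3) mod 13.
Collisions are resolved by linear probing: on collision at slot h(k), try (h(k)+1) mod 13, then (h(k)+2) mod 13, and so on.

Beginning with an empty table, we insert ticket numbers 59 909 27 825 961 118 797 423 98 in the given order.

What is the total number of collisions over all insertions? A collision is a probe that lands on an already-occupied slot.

59 hashes to 4; slot 4 is free → place at 4.
909 hashes to 1; slot 1 is free → place at 1.
27 hashes to 5; slot 5 is free → place at 5.
825 hashes to 2; slot 2 is free → place at 2.
961 hashes to 1; 1,2 taken → place at 3.
118 hashes to 5; 5 taken → place at 6.
797 hashes to 11; slot 11 is free → place at 11.
423 hashes to 4; 4,5,6 taken → place at 7.
98 hashes to 4; 4,5,6,7 taken → place at 8.
Table: [∅, 909, 825, 961, 59, 27, 118, 423, 98, ∅, ∅, 797, ∅]

10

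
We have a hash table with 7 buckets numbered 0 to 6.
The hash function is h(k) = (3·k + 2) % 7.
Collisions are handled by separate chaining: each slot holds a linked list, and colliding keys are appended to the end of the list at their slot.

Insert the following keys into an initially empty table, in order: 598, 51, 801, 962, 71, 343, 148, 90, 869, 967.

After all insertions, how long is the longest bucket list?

4

598 -> bucket 4
51 -> bucket 1
801 -> bucket 4 (collision)
962 -> bucket 4 (collision)
71 -> bucket 5
343 -> bucket 2
148 -> bucket 5 (collision)
90 -> bucket 6
869 -> bucket 5 (collision)
967 -> bucket 5 (collision)
Final buckets:
0: _
1: 51
2: 343
3: _
4: 598 -> 801 -> 962
5: 71 -> 148 -> 869 -> 967
6: 90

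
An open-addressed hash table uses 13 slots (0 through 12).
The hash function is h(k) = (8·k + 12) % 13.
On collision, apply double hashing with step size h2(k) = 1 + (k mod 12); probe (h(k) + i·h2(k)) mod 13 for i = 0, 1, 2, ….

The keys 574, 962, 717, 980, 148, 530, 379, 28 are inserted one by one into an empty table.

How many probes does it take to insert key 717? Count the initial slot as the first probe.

3

574: h=2 => slot 2
962: h=12 => slot 12
717: h=2, h2=10, probe 2,12,9 => slot 9
980: h=0 => slot 0
148: h=0, h2=5, probe 0,5 => slot 5
530: h=1 => slot 1
379: h=2, h2=8, probe 2,10 => slot 10
28: h=2, h2=5, probe 2,7 => slot 7
Table: [980, 530, 574, —, —, 148, —, 28, —, 717, 379, —, 962]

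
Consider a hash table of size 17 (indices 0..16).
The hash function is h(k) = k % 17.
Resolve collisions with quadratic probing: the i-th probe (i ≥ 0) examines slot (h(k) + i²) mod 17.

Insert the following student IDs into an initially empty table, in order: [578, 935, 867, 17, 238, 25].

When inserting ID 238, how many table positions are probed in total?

578 hashes to 0; slot 0 is free => place at 0.
935 hashes to 0; 0 taken => place at 1.
867 hashes to 0; 0,1 taken => place at 4.
17 hashes to 0; 0,1,4 taken => place at 9.
238 hashes to 0; 0,1,4,9 taken => place at 16.
25 hashes to 8; slot 8 is free => place at 8.
Table: [578, 935, ∅, ∅, 867, ∅, ∅, ∅, 25, 17, ∅, ∅, ∅, ∅, ∅, ∅, 238]

5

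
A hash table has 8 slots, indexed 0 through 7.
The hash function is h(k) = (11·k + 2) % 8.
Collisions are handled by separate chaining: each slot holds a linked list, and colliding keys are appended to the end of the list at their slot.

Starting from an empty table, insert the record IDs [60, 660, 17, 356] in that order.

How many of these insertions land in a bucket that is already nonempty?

60 → bucket 6
660 → bucket 6 (collision)
17 → bucket 5
356 → bucket 6 (collision)
Final buckets:
0: ∅
1: ∅
2: ∅
3: ∅
4: ∅
5: 17
6: 60 -> 660 -> 356
7: ∅

2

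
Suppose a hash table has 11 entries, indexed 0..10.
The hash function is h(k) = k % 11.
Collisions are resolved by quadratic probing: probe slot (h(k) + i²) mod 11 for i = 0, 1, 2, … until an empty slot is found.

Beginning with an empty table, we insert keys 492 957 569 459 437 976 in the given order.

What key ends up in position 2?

Insert 492: h=8, slot 8 empty => index 8.
Insert 957: h=0, slot 0 empty => index 0.
Insert 569: h=8, slot 8 occupied => index 9.
Insert 459: h=8, slots 8,9 occupied => index 1.
Insert 437: h=8, slots 8,9,1 occupied => index 6.
Insert 976: h=8, slots 8,9,1,6 occupied => index 2.
Table: [957, 459, 976, _, _, _, 437, _, 492, 569, _]

976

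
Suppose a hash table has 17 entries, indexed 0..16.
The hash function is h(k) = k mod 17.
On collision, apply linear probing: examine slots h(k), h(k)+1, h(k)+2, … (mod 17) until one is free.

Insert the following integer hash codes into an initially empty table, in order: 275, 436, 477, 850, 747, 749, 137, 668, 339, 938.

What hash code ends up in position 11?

275 hashes to 3; slot 3 is free → place at 3.
436 hashes to 11; slot 11 is free → place at 11.
477 hashes to 1; slot 1 is free → place at 1.
850 hashes to 0; slot 0 is free → place at 0.
747 hashes to 16; slot 16 is free → place at 16.
749 hashes to 1; 1 taken → place at 2.
137 hashes to 1; 1,2,3 taken → place at 4.
668 hashes to 5; slot 5 is free → place at 5.
339 hashes to 16; 16,0,1,2,3,4,5 taken → place at 6.
938 hashes to 3; 3,4,5,6 taken → place at 7.
Table: [850, 477, 749, 275, 137, 668, 339, 938, -, -, -, 436, -, -, -, -, 747]

436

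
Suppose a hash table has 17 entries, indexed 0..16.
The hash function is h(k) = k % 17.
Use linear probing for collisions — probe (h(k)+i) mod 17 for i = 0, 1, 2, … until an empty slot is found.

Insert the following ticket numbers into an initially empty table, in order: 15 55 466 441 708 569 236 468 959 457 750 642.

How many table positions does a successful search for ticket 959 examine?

4

Insert 15: h=15, slot 15 empty → index 15.
Insert 55: h=4, slot 4 empty → index 4.
Insert 466: h=7, slot 7 empty → index 7.
Insert 441: h=16, slot 16 empty → index 16.
Insert 708: h=11, slot 11 empty → index 11.
Insert 569: h=8, slot 8 empty → index 8.
Insert 236: h=15, slots 15,16 occupied → index 0.
Insert 468: h=9, slot 9 empty → index 9.
Insert 959: h=7, slots 7,8,9 occupied → index 10.
Insert 457: h=15, slots 15,16,0 occupied → index 1.
Insert 750: h=2, slot 2 empty → index 2.
Insert 642: h=13, slot 13 empty → index 13.
Table: [236, 457, 750, -, 55, -, -, 466, 569, 468, 959, 708, -, 642, -, 15, 441]
Lookup 959: h=7, probe 7,8,9,10 → found at 10.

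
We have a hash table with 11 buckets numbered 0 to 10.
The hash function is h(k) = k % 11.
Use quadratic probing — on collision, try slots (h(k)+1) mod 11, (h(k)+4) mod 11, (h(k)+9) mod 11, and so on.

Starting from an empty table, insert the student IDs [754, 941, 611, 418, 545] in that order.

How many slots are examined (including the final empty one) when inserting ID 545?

4

754 hashes to 6; slot 6 is free -> place at 6.
941 hashes to 6; 6 taken -> place at 7.
611 hashes to 6; 6,7 taken -> place at 10.
418 hashes to 0; slot 0 is free -> place at 0.
545 hashes to 6; 6,7,10 taken -> place at 4.
Table: [418, ., ., ., 545, ., 754, 941, ., ., 611]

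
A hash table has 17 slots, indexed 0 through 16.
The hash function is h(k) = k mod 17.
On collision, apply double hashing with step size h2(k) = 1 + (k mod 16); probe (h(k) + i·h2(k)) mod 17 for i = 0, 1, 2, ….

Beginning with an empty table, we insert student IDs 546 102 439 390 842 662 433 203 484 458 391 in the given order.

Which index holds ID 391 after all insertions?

7

546 hashes to 2; slot 2 is free => place at 2.
102 hashes to 0; slot 0 is free => place at 0.
439 hashes to 14; slot 14 is free => place at 14.
390 hashes to 16; slot 16 is free => place at 16.
842 hashes to 9; slot 9 is free => place at 9.
662 hashes to 16, h2=7; 16 taken => place at 6.
433 hashes to 8; slot 8 is free => place at 8.
203 hashes to 16, h2=12; 16 taken => place at 11.
484 hashes to 8, h2=5; 8 taken => place at 13.
458 hashes to 16, h2=11; 16 taken => place at 10.
391 hashes to 0, h2=8; 0,8,16 taken => place at 7.
Table: [102, ., 546, ., ., ., 662, 391, 433, 842, 458, 203, ., 484, 439, ., 390]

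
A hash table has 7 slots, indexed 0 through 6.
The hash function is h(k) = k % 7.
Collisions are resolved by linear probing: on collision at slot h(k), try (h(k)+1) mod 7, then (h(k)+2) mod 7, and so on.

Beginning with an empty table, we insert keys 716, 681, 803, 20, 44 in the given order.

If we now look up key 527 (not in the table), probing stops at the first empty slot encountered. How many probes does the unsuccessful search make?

Insert 716: h=2, slot 2 empty -> index 2.
Insert 681: h=2, slot 2 occupied -> index 3.
Insert 803: h=5, slot 5 empty -> index 5.
Insert 20: h=6, slot 6 empty -> index 6.
Insert 44: h=2, slots 2,3 occupied -> index 4.
Table: [—, —, 716, 681, 44, 803, 20]
Lookup 527: h=2, probe 2,3,4,5,6,0 → slot 0 empty, not found.

6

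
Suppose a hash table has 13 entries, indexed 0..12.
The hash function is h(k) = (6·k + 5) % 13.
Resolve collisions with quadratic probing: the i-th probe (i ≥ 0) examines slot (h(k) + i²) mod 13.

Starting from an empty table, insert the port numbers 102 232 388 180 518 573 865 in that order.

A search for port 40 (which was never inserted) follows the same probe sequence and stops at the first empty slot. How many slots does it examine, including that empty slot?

2

102: h=6 => slot 6
232: h=6, probe 6,7 => slot 7
388: h=6, probe 6,7,10 => slot 10
180: h=6, probe 6,7,10,2 => slot 2
518: h=6, probe 6,7,10,2,9 => slot 9
573: h=11 => slot 11
865: h=8 => slot 8
Table: [-, -, 180, -, -, -, 102, 232, 865, 518, 388, 573, -]
Lookup 40: h=11, probe 11,12 → slot 12 empty, not found.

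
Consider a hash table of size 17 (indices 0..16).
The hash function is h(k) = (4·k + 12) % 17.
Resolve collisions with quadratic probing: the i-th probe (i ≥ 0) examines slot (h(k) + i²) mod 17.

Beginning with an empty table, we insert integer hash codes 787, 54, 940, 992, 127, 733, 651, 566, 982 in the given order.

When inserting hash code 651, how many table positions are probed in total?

Insert 787: h=15, slot 15 empty -> index 15.
Insert 54: h=7, slot 7 empty -> index 7.
Insert 940: h=15, slot 15 occupied -> index 16.
Insert 992: h=2, slot 2 empty -> index 2.
Insert 127: h=10, slot 10 empty -> index 10.
Insert 733: h=3, slot 3 empty -> index 3.
Insert 651: h=15, slots 15,16,2,7 occupied -> index 14.
Insert 566: h=15, slots 15,16,2,7,14 occupied -> index 6.
Insert 982: h=13, slot 13 empty -> index 13.
Table: [_, _, 992, 733, _, _, 566, 54, _, _, 127, _, _, 982, 651, 787, 940]

5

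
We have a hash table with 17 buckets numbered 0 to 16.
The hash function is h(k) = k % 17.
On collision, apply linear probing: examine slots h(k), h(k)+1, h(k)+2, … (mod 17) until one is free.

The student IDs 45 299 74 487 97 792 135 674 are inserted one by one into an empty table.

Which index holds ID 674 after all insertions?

15

45 hashes to 11; slot 11 is free → place at 11.
299 hashes to 10; slot 10 is free → place at 10.
74 hashes to 6; slot 6 is free → place at 6.
487 hashes to 11; 11 taken → place at 12.
97 hashes to 12; 12 taken → place at 13.
792 hashes to 10; 10,11,12,13 taken → place at 14.
135 hashes to 16; slot 16 is free → place at 16.
674 hashes to 11; 11,12,13,14 taken → place at 15.
Table: [-, -, -, -, -, -, 74, -, -, -, 299, 45, 487, 97, 792, 674, 135]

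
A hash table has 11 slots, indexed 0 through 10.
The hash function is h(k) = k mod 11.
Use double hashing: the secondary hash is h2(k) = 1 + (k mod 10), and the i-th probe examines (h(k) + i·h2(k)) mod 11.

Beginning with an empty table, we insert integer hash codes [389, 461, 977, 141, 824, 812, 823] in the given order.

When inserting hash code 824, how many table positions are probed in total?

4

Insert 389: h=4, slot 4 empty → index 4.
Insert 461: h=10, slot 10 empty → index 10.
Insert 977: h=9, slot 9 empty → index 9.
Insert 141: h=9, h2=2, slot 9 occupied → index 0.
Insert 824: h=10, h2=5, slots 10,4,9 occupied → index 3.
Insert 812: h=9, h2=3, slot 9 occupied → index 1.
Insert 823: h=9, h2=4, slot 9 occupied → index 2.
Table: [141, 812, 823, 824, 389, —, —, —, —, 977, 461]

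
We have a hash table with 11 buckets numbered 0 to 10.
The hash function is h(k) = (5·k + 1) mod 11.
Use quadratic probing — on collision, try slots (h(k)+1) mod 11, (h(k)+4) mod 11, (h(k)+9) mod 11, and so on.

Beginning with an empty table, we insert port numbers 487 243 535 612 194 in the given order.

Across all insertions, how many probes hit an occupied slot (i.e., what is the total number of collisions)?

487: h=5 -> slot 5
243: h=6 -> slot 6
535: h=3 -> slot 3
612: h=3, probe 3,4 -> slot 4
194: h=3, probe 3,4,7 -> slot 7
Table: [., ., ., 535, 612, 487, 243, 194, ., ., .]

3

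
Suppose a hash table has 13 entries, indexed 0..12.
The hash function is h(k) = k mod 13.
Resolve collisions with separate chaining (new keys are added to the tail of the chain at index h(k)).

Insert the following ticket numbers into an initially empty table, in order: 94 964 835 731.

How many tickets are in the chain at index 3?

3

Insert 94: h=3, bucket 3 empty → new chain.
Insert 964: h=2, bucket 2 empty → new chain.
Insert 835: h=3, bucket 3 nonempty → append to chain.
Insert 731: h=3, bucket 3 nonempty → append to chain.
Final buckets:
0: .
1: .
2: 964
3: 94 -> 835 -> 731
4: .
5: .
6: .
7: .
8: .
9: .
10: .
11: .
12: .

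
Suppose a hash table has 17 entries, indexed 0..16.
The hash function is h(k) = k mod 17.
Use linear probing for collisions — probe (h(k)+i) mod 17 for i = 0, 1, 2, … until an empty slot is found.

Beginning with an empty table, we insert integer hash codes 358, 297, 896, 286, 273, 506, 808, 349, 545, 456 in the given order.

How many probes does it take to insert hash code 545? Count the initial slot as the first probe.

3

358: h=1 -> slot 1
297: h=8 -> slot 8
896: h=12 -> slot 12
286: h=14 -> slot 14
273: h=1, probe 1,2 -> slot 2
506: h=13 -> slot 13
808: h=9 -> slot 9
349: h=9, probe 9,10 -> slot 10
545: h=1, probe 1,2,3 -> slot 3
456: h=14, probe 14,15 -> slot 15
Table: [—, 358, 273, 545, —, —, —, —, 297, 808, 349, —, 896, 506, 286, 456, —]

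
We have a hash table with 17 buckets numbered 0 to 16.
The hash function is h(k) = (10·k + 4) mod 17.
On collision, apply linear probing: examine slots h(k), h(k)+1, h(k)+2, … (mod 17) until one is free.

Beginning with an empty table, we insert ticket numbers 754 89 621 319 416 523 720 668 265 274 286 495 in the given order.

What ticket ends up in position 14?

754: h=13 → slot 13
89: h=10 → slot 10
621: h=9 → slot 9
319: h=15 → slot 15
416: h=16 → slot 16
523: h=15, probe 15,16,0 → slot 0
720: h=13, probe 13,14 → slot 14
668: h=3 → slot 3
265: h=2 → slot 2
274: h=7 → slot 7
286: h=8 → slot 8
495: h=7, probe 7,8,9,10,11 → slot 11
Table: [523, ., 265, 668, ., ., ., 274, 286, 621, 89, 495, ., 754, 720, 319, 416]

720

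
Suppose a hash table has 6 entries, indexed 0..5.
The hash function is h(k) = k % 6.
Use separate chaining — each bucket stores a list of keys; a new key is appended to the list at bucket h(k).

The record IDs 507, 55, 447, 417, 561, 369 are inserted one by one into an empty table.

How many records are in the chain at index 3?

5

507 → bucket 3
55 → bucket 1
447 → bucket 3 (collision)
417 → bucket 3 (collision)
561 → bucket 3 (collision)
369 → bucket 3 (collision)
Final buckets:
0: ∅
1: 55
2: ∅
3: 507 -> 447 -> 417 -> 561 -> 369
4: ∅
5: ∅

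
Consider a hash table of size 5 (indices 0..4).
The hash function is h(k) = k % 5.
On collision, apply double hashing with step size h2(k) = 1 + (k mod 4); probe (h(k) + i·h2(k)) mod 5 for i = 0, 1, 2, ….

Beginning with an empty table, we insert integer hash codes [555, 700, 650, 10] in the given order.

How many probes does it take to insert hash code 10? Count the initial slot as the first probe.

555 hashes to 0; slot 0 is free -> place at 0.
700 hashes to 0, h2=1; 0 taken -> place at 1.
650 hashes to 0, h2=3; 0 taken -> place at 3.
10 hashes to 0, h2=3; 0,3,1 taken -> place at 4.
Table: [555, 700, -, 650, 10]

4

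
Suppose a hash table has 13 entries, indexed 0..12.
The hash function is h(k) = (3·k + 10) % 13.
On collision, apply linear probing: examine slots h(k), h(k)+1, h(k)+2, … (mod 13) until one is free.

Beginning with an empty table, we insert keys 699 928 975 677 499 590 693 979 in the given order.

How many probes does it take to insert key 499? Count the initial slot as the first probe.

699: h=1 → slot 1
928: h=12 → slot 12
975: h=10 → slot 10
677: h=0 → slot 0
499: h=12, probe 12,0,1,2 → slot 2
590: h=12, probe 12,0,1,2,3 → slot 3
693: h=9 → slot 9
979: h=9, probe 9,10,11 → slot 11
Table: [677, 699, 499, 590, -, -, -, -, -, 693, 975, 979, 928]

4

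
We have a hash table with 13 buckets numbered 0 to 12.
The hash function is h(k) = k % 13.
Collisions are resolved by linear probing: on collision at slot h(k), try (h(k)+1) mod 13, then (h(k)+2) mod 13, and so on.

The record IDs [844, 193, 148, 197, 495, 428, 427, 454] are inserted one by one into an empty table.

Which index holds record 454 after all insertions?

Insert 844: h=12, slot 12 empty -> index 12.
Insert 193: h=11, slot 11 empty -> index 11.
Insert 148: h=5, slot 5 empty -> index 5.
Insert 197: h=2, slot 2 empty -> index 2.
Insert 495: h=1, slot 1 empty -> index 1.
Insert 428: h=12, slot 12 occupied -> index 0.
Insert 427: h=11, slots 11,12,0,1,2 occupied -> index 3.
Insert 454: h=12, slots 12,0,1,2,3 occupied -> index 4.
Table: [428, 495, 197, 427, 454, 148, _, _, _, _, _, 193, 844]

4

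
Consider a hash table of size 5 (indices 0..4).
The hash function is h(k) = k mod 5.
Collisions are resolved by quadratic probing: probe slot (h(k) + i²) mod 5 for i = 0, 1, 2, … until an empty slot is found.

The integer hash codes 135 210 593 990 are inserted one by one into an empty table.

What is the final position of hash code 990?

4

135: h=0 => slot 0
210: h=0, probe 0,1 => slot 1
593: h=3 => slot 3
990: h=0, probe 0,1,4 => slot 4
Table: [135, 210, _, 593, 990]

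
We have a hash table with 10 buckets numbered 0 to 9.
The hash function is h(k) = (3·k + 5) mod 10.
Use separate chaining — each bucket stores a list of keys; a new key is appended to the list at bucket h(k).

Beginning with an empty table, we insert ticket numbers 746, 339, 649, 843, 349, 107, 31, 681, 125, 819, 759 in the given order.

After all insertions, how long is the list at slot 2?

5

Insert 746: h=3, bucket 3 empty → new chain.
Insert 339: h=2, bucket 2 empty → new chain.
Insert 649: h=2, bucket 2 nonempty → append to chain.
Insert 843: h=4, bucket 4 empty → new chain.
Insert 349: h=2, bucket 2 nonempty → append to chain.
Insert 107: h=6, bucket 6 empty → new chain.
Insert 31: h=8, bucket 8 empty → new chain.
Insert 681: h=8, bucket 8 nonempty → append to chain.
Insert 125: h=0, bucket 0 empty → new chain.
Insert 819: h=2, bucket 2 nonempty → append to chain.
Insert 759: h=2, bucket 2 nonempty → append to chain.
Final buckets:
0: 125
1: .
2: 339 -> 649 -> 349 -> 819 -> 759
3: 746
4: 843
5: .
6: 107
7: .
8: 31 -> 681
9: .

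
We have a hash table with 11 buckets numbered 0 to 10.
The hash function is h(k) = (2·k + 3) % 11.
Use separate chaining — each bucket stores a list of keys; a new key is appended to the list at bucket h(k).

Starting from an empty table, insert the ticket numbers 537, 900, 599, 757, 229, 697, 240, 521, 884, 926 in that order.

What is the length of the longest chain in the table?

Insert 537: h=10, bucket 10 empty → new chain.
Insert 900: h=10, bucket 10 nonempty → append to chain.
Insert 599: h=2, bucket 2 empty → new chain.
Insert 757: h=10, bucket 10 nonempty → append to chain.
Insert 229: h=10, bucket 10 nonempty → append to chain.
Insert 697: h=0, bucket 0 empty → new chain.
Insert 240: h=10, bucket 10 nonempty → append to chain.
Insert 521: h=0, bucket 0 nonempty → append to chain.
Insert 884: h=0, bucket 0 nonempty → append to chain.
Insert 926: h=7, bucket 7 empty → new chain.
Final buckets:
0: 697 -> 521 -> 884
1: —
2: 599
3: —
4: —
5: —
6: —
7: 926
8: —
9: —
10: 537 -> 900 -> 757 -> 229 -> 240

5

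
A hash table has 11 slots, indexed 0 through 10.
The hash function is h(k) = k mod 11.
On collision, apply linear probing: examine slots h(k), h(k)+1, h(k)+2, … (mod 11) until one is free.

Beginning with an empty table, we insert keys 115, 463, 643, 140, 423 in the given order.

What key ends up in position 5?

115

Insert 115: h=5, slot 5 empty -> index 5.
Insert 463: h=1, slot 1 empty -> index 1.
Insert 643: h=5, slot 5 occupied -> index 6.
Insert 140: h=8, slot 8 empty -> index 8.
Insert 423: h=5, slots 5,6 occupied -> index 7.
Table: [—, 463, —, —, —, 115, 643, 423, 140, —, —]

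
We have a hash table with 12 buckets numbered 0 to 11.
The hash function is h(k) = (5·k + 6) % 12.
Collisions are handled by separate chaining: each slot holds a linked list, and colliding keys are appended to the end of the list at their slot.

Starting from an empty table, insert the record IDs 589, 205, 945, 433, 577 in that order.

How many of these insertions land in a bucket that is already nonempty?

589 → bucket 11
205 → bucket 11 (collision)
945 → bucket 3
433 → bucket 11 (collision)
577 → bucket 11 (collision)
Final buckets:
0: _
1: _
2: _
3: 945
4: _
5: _
6: _
7: _
8: _
9: _
10: _
11: 589 -> 205 -> 433 -> 577

3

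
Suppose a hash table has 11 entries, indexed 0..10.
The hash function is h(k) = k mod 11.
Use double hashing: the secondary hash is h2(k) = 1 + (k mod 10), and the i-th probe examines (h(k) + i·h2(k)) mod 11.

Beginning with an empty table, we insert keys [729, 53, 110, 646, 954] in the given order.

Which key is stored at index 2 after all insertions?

954

729: h=3 -> slot 3
53: h=9 -> slot 9
110: h=0 -> slot 0
646: h=8 -> slot 8
954: h=8, h2=5, probe 8,2 -> slot 2
Table: [110, ∅, 954, 729, ∅, ∅, ∅, ∅, 646, 53, ∅]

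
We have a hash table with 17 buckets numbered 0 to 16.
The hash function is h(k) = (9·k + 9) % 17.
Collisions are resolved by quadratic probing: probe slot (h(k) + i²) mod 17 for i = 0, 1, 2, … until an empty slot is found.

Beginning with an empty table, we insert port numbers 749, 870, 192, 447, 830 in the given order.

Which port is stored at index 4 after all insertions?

Insert 749: h=1, slot 1 empty => index 1.
Insert 870: h=2, slot 2 empty => index 2.
Insert 192: h=3, slot 3 empty => index 3.
Insert 447: h=3, slot 3 occupied => index 4.
Insert 830: h=16, slot 16 empty => index 16.
Table: [_, 749, 870, 192, 447, _, _, _, _, _, _, _, _, _, _, _, 830]

447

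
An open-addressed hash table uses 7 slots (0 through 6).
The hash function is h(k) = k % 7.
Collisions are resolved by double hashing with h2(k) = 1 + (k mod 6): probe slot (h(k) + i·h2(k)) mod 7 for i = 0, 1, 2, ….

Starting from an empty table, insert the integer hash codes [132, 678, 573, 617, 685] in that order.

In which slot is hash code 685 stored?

5

Insert 132: h=6, slot 6 empty -> index 6.
Insert 678: h=6, h2=1, slot 6 occupied -> index 0.
Insert 573: h=6, h2=4, slot 6 occupied -> index 3.
Insert 617: h=1, slot 1 empty -> index 1.
Insert 685: h=6, h2=2, slots 6,1,3 occupied -> index 5.
Table: [678, 617, ., 573, ., 685, 132]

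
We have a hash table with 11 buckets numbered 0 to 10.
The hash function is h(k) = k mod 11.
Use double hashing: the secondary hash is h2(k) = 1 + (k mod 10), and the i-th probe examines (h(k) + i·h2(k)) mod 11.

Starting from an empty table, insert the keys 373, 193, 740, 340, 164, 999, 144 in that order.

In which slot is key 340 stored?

373: h=10 → slot 10
193: h=6 → slot 6
740: h=3 → slot 3
340: h=10, h2=1, probe 10,0 → slot 0
164: h=10, h2=5, probe 10,4 → slot 4
999: h=9 → slot 9
144: h=1 → slot 1
Table: [340, 144, ∅, 740, 164, ∅, 193, ∅, ∅, 999, 373]

0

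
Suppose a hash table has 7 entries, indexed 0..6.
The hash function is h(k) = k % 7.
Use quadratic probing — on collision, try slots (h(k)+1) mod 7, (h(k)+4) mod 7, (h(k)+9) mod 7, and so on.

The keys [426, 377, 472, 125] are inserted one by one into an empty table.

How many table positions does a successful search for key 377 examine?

2

426: h=6 -> slot 6
377: h=6, probe 6,0 -> slot 0
472: h=3 -> slot 3
125: h=6, probe 6,0,3,1 -> slot 1
Table: [377, 125, —, 472, —, —, 426]
Lookup 377: h=6, probe 6,0 → found at 0.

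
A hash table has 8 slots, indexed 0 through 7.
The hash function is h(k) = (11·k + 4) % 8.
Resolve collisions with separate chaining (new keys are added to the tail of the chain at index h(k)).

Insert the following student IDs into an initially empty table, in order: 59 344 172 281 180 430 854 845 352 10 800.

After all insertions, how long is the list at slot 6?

Insert 59: h=5, bucket 5 empty → new chain.
Insert 344: h=4, bucket 4 empty → new chain.
Insert 172: h=0, bucket 0 empty → new chain.
Insert 281: h=7, bucket 7 empty → new chain.
Insert 180: h=0, bucket 0 nonempty → append to chain.
Insert 430: h=6, bucket 6 empty → new chain.
Insert 854: h=6, bucket 6 nonempty → append to chain.
Insert 845: h=3, bucket 3 empty → new chain.
Insert 352: h=4, bucket 4 nonempty → append to chain.
Insert 10: h=2, bucket 2 empty → new chain.
Insert 800: h=4, bucket 4 nonempty → append to chain.
Final buckets:
0: 172 -> 180
1: _
2: 10
3: 845
4: 344 -> 352 -> 800
5: 59
6: 430 -> 854
7: 281

2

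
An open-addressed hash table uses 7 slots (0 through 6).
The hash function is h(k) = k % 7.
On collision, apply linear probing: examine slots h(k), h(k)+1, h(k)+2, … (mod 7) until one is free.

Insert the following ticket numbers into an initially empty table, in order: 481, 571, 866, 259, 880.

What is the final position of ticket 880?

481 hashes to 5; slot 5 is free -> place at 5.
571 hashes to 4; slot 4 is free -> place at 4.
866 hashes to 5; 5 taken -> place at 6.
259 hashes to 0; slot 0 is free -> place at 0.
880 hashes to 5; 5,6,0 taken -> place at 1.
Table: [259, 880, ., ., 571, 481, 866]

1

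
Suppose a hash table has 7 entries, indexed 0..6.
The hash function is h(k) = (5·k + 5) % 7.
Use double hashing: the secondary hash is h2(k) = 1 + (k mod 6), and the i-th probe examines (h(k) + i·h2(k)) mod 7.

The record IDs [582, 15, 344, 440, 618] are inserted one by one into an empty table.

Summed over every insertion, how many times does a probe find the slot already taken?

5

Insert 582: h=3, slot 3 empty → index 3.
Insert 15: h=3, h2=4, slot 3 occupied → index 0.
Insert 344: h=3, h2=3, slot 3 occupied → index 6.
Insert 440: h=0, h2=3, slots 0,3,6 occupied → index 2.
Insert 618: h=1, slot 1 empty → index 1.
Table: [15, 618, 440, 582, ∅, ∅, 344]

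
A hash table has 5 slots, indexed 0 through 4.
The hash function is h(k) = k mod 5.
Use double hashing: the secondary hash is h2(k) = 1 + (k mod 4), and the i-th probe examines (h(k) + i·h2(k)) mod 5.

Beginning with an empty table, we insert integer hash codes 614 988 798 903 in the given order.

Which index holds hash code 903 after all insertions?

2

Insert 614: h=4, slot 4 empty -> index 4.
Insert 988: h=3, slot 3 empty -> index 3.
Insert 798: h=3, h2=3, slot 3 occupied -> index 1.
Insert 903: h=3, h2=4, slot 3 occupied -> index 2.
Table: [—, 798, 903, 988, 614]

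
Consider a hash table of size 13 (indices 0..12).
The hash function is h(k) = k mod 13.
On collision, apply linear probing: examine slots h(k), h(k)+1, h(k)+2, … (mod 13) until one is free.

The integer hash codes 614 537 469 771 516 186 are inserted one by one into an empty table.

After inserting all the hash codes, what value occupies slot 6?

Insert 614: h=3, slot 3 empty → index 3.
Insert 537: h=4, slot 4 empty → index 4.
Insert 469: h=1, slot 1 empty → index 1.
Insert 771: h=4, slot 4 occupied → index 5.
Insert 516: h=9, slot 9 empty → index 9.
Insert 186: h=4, slots 4,5 occupied → index 6.
Table: [_, 469, _, 614, 537, 771, 186, _, _, 516, _, _, _]

186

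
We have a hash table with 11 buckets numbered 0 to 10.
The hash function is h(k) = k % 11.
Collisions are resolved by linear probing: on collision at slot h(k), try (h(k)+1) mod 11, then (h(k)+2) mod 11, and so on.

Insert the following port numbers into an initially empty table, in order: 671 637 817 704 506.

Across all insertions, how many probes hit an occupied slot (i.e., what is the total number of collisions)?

3

Insert 671: h=0, slot 0 empty => index 0.
Insert 637: h=10, slot 10 empty => index 10.
Insert 817: h=3, slot 3 empty => index 3.
Insert 704: h=0, slot 0 occupied => index 1.
Insert 506: h=0, slots 0,1 occupied => index 2.
Table: [671, 704, 506, 817, —, —, —, —, —, —, 637]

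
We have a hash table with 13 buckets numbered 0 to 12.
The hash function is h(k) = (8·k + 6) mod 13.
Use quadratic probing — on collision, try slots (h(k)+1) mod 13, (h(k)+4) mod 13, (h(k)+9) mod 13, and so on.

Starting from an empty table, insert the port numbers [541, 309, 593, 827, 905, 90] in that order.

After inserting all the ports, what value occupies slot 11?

90

541: h=5 -> slot 5
309: h=8 -> slot 8
593: h=5, probe 5,6 -> slot 6
827: h=5, probe 5,6,9 -> slot 9
905: h=5, probe 5,6,9,1 -> slot 1
90: h=11 -> slot 11
Table: [_, 905, _, _, _, 541, 593, _, 309, 827, _, 90, _]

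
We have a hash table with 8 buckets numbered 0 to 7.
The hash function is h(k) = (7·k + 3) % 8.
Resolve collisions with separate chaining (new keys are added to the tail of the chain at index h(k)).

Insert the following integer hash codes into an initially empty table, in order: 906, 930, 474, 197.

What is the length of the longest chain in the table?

3

Insert 906: h=1, bucket 1 empty -> new chain.
Insert 930: h=1, bucket 1 nonempty -> append to chain.
Insert 474: h=1, bucket 1 nonempty -> append to chain.
Insert 197: h=6, bucket 6 empty -> new chain.
Final buckets:
0: .
1: 906 -> 930 -> 474
2: .
3: .
4: .
5: .
6: 197
7: .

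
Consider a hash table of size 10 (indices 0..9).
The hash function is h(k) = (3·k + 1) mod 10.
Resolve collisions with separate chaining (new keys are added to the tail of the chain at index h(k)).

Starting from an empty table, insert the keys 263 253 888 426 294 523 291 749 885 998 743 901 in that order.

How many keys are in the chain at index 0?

4

263 → bucket 0
253 → bucket 0 (collision)
888 → bucket 5
426 → bucket 9
294 → bucket 3
523 → bucket 0 (collision)
291 → bucket 4
749 → bucket 8
885 → bucket 6
998 → bucket 5 (collision)
743 → bucket 0 (collision)
901 → bucket 4 (collision)
Final buckets:
0: 263 -> 253 -> 523 -> 743
1: .
2: .
3: 294
4: 291 -> 901
5: 888 -> 998
6: 885
7: .
8: 749
9: 426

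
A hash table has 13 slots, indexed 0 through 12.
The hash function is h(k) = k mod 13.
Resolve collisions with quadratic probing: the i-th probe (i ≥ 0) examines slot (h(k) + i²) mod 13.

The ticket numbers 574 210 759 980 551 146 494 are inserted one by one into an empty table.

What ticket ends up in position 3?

574: h=2 -> slot 2
210: h=2, probe 2,3 -> slot 3
759: h=5 -> slot 5
980: h=5, probe 5,6 -> slot 6
551: h=5, probe 5,6,9 -> slot 9
146: h=3, probe 3,4 -> slot 4
494: h=0 -> slot 0
Table: [494, —, 574, 210, 146, 759, 980, —, —, 551, —, —, —]

210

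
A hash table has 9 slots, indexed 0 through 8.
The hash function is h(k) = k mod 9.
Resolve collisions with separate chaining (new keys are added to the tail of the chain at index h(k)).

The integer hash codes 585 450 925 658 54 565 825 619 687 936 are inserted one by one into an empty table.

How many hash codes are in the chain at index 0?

4

585 → bucket 0
450 → bucket 0 (collision)
925 → bucket 7
658 → bucket 1
54 → bucket 0 (collision)
565 → bucket 7 (collision)
825 → bucket 6
619 → bucket 7 (collision)
687 → bucket 3
936 → bucket 0 (collision)
Final buckets:
0: 585 -> 450 -> 54 -> 936
1: 658
2: .
3: 687
4: .
5: .
6: 825
7: 925 -> 565 -> 619
8: .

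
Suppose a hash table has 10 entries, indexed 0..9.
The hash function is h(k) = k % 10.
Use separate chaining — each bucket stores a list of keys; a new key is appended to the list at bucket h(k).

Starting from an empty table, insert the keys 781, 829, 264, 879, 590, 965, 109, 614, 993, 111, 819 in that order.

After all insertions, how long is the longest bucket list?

Insert 781: h=1, bucket 1 empty -> new chain.
Insert 829: h=9, bucket 9 empty -> new chain.
Insert 264: h=4, bucket 4 empty -> new chain.
Insert 879: h=9, bucket 9 nonempty -> append to chain.
Insert 590: h=0, bucket 0 empty -> new chain.
Insert 965: h=5, bucket 5 empty -> new chain.
Insert 109: h=9, bucket 9 nonempty -> append to chain.
Insert 614: h=4, bucket 4 nonempty -> append to chain.
Insert 993: h=3, bucket 3 empty -> new chain.
Insert 111: h=1, bucket 1 nonempty -> append to chain.
Insert 819: h=9, bucket 9 nonempty -> append to chain.
Final buckets:
0: 590
1: 781 -> 111
2: -
3: 993
4: 264 -> 614
5: 965
6: -
7: -
8: -
9: 829 -> 879 -> 109 -> 819

4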